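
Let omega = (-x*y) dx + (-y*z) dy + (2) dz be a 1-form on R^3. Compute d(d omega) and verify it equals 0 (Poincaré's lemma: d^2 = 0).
d(d omega) = 0

Step 1: d omega = sum_{i<j} (∂f_j/∂x_i - ∂f_i/∂x_j) dx_i ∧ dx_j:
  coeff of dx ∧ dy: x
  coeff of dx ∧ dz: 0
  coeff of dy ∧ dz: y
Step 2: Apply d again to each 2-form coefficient. The only possible 3-form in R^3 is dx ∧ dy ∧ dz, with coefficient
  ∂(coeff of dy∧dz)/∂x - ∂(coeff of dx∧dz)/∂y + ∂(coeff of dx∧dy)/∂z
  = ∂/∂x (y) - ∂/∂y (0) + ∂/∂z (x).
Each of these terms simplifies to sums of mixed partials that cancel in pairs. The result is 0 (by equality of mixed partials for smooth functions — Schwarz / Clairaut).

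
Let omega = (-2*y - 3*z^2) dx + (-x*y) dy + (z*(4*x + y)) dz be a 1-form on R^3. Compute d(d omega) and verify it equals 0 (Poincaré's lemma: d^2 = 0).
d(d omega) = 0

Step 1: d omega = sum_{i<j} (∂f_j/∂x_i - ∂f_i/∂x_j) dx_i ∧ dx_j:
  coeff of dx ∧ dy: 2 - y
  coeff of dx ∧ dz: 10*z
  coeff of dy ∧ dz: z
Step 2: Apply d again to each 2-form coefficient. The only possible 3-form in R^3 is dx ∧ dy ∧ dz, with coefficient
  ∂(coeff of dy∧dz)/∂x - ∂(coeff of dx∧dz)/∂y + ∂(coeff of dx∧dy)/∂z
  = ∂/∂x (z) - ∂/∂y (10*z) + ∂/∂z (2 - y).
Each of these terms simplifies to sums of mixed partials that cancel in pairs. The result is 0 (by equality of mixed partials for smooth functions — Schwarz / Clairaut).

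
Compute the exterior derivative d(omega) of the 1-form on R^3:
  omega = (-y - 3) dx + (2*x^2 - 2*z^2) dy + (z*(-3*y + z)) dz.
d(omega) = (4*x + 1) dx ∧ dy + (z) dy ∧ dz

For a 1-form omega = sum_i f_i dx_i, the exterior derivative is
  d(omega) = sum_{i < j} (∂f_j/∂x_i - ∂f_i/∂x_j) dx_i ∧ dx_j.
  coefficient of dx ∧ dy: ∂f_2/∂x - ∂f_1/∂y = ∂(2*x^2 - 2*z^2)/∂x - ∂(-y - 3)/∂y = 4*x + 1
  coefficient of dy ∧ dz: ∂f_3/∂y - ∂f_2/∂z = ∂(z*(-3*y + z))/∂y - ∂(2*x^2 - 2*z^2)/∂z = z
Assembling: d(omega) = (4*x + 1) dx ∧ dy + (z) dy ∧ dz.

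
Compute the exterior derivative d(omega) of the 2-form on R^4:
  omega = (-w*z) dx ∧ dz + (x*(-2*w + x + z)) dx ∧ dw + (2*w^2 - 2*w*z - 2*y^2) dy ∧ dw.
d(omega) = (-x - z) dx ∧ dz ∧ dw + (2*w) dy ∧ dz ∧ dw

For a 2-form omega = sum_{i<j} g_{ij} dx_i ∧ dx_j, the exterior derivative is
  d(omega) = sum_{i<j} d(g_{ij}) ∧ dx_i ∧ dx_j = sum_{i<j, k} (∂g_{ij}/∂x_k) dx_k ∧ dx_i ∧ dx_j.
Expand each term, using dx_k ∧ dx_i ∧ dx_j = sgn(permutation) dx_{(a)} ∧ dx_{(b)} ∧ dx_{(c)} with (a < b < c) sorted:
  d(-w*z) includes (∂/∂w)(-w*z) dw = (-z) dw, which multiplied by dx ∧ dz gives (-z) dx ∧ dz ∧ dw
  d(x*(-2*w + x + z)) includes (∂/∂z)(x*(-2*w + x + z)) dz = (x) dz, which multiplied by dx ∧ dw gives (-x) dx ∧ dz ∧ dw
  d(2*w^2 - 2*w*z - 2*y^2) includes (∂/∂z)(2*w^2 - 2*w*z - 2*y^2) dz = (-2*w) dz, which multiplied by dy ∧ dw gives (2*w) dy ∧ dz ∧ dw
Collecting like 3-forms: d(omega) = (-x - z) dx ∧ dz ∧ dw + (2*w) dy ∧ dz ∧ dw.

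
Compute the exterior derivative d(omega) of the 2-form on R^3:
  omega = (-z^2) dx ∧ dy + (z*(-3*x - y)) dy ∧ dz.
d(omega) = (-5*z) dx ∧ dy ∧ dz

For a 2-form omega = sum_{i<j} g_{ij} dx_i ∧ dx_j, the exterior derivative is
  d(omega) = sum_{i<j} d(g_{ij}) ∧ dx_i ∧ dx_j = sum_{i<j, k} (∂g_{ij}/∂x_k) dx_k ∧ dx_i ∧ dx_j.
Expand each term, using dx_k ∧ dx_i ∧ dx_j = sgn(permutation) dx_{(a)} ∧ dx_{(b)} ∧ dx_{(c)} with (a < b < c) sorted:
  d(-z^2) includes (∂/∂z)(-z^2) dz = (-2*z) dz, which multiplied by dx ∧ dy gives (-2*z) dx ∧ dy ∧ dz
  d(z*(-3*x - y)) includes (∂/∂x)(z*(-3*x - y)) dx = (-3*z) dx, which multiplied by dy ∧ dz gives (-3*z) dx ∧ dy ∧ dz
Collecting like 3-forms: d(omega) = (-5*z) dx ∧ dy ∧ dz.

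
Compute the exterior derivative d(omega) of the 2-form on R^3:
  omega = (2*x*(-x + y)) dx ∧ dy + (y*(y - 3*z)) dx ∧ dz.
d(omega) = (-2*y + 3*z) dx ∧ dy ∧ dz

For a 2-form omega = sum_{i<j} g_{ij} dx_i ∧ dx_j, the exterior derivative is
  d(omega) = sum_{i<j} d(g_{ij}) ∧ dx_i ∧ dx_j = sum_{i<j, k} (∂g_{ij}/∂x_k) dx_k ∧ dx_i ∧ dx_j.
Expand each term, using dx_k ∧ dx_i ∧ dx_j = sgn(permutation) dx_{(a)} ∧ dx_{(b)} ∧ dx_{(c)} with (a < b < c) sorted:
  d(y*(y - 3*z)) includes (∂/∂y)(y*(y - 3*z)) dy = (2*y - 3*z) dy, which multiplied by dx ∧ dz gives (-2*y + 3*z) dx ∧ dy ∧ dz
Collecting like 3-forms: d(omega) = (-2*y + 3*z) dx ∧ dy ∧ dz.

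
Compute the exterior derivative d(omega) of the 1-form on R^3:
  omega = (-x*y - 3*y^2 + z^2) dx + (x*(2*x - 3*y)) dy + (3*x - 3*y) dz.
d(omega) = (5*x + 3*y) dx ∧ dy + (3 - 2*z) dx ∧ dz + (-3) dy ∧ dz

For a 1-form omega = sum_i f_i dx_i, the exterior derivative is
  d(omega) = sum_{i < j} (∂f_j/∂x_i - ∂f_i/∂x_j) dx_i ∧ dx_j.
  coefficient of dx ∧ dy: ∂f_2/∂x - ∂f_1/∂y = ∂(x*(2*x - 3*y))/∂x - ∂(-x*y - 3*y^2 + z^2)/∂y = 5*x + 3*y
  coefficient of dx ∧ dz: ∂f_3/∂x - ∂f_1/∂z = ∂(3*x - 3*y)/∂x - ∂(-x*y - 3*y^2 + z^2)/∂z = 3 - 2*z
  coefficient of dy ∧ dz: ∂f_3/∂y - ∂f_2/∂z = ∂(3*x - 3*y)/∂y - ∂(x*(2*x - 3*y))/∂z = -3
Assembling: d(omega) = (5*x + 3*y) dx ∧ dy + (3 - 2*z) dx ∧ dz + (-3) dy ∧ dz.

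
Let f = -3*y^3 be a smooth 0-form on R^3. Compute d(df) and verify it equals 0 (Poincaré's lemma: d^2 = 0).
d(df) = 0

Step 1: df = sum_i (∂f/∂x_i) dx_i = (0) dx + (-9*y^2) dy + (0) dz.
Step 2: Apply d again. Using the 1-form formula, the coefficient of dx ∧ dy in d(df) is ∂^2 f/∂x ∂y - ∂^2 f/∂y ∂x = (0) - (0) = 0 (equality of mixed partials for smooth f).
Similarly for dx ∧ dz and dy ∧ dz — all coefficients vanish. So d(df) = 0.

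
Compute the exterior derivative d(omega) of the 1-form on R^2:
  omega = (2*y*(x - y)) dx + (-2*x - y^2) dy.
d(omega) = (-2*x + 4*y - 2) dx ∧ dy

For a 1-form omega = sum_i f_i dx_i, the exterior derivative is
  d(omega) = sum_{i < j} (∂f_j/∂x_i - ∂f_i/∂x_j) dx_i ∧ dx_j.
  coefficient of dx ∧ dy: ∂f_2/∂x - ∂f_1/∂y = ∂(-2*x - y^2)/∂x - ∂(2*y*(x - y))/∂y = -2*x + 4*y - 2
Assembling: d(omega) = (-2*x + 4*y - 2) dx ∧ dy.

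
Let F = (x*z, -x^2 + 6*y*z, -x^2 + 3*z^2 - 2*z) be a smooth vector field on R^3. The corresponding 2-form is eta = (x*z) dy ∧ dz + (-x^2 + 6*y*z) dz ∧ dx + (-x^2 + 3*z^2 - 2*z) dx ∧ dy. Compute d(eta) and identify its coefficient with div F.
d(eta) = (13*z - 2) dx ∧ dy ∧ dz; div F = 13*z - 2

For a 2-form in R^3 of the form above, applying d gives a 3-form with coefficient ∂P/∂x + ∂Q/∂y + ∂R/∂z:
  ∂P/∂x = z
  ∂Q/∂y = 6*z
  ∂R/∂z = 6*z - 2
Sum = 13*z - 2, which is exactly div F.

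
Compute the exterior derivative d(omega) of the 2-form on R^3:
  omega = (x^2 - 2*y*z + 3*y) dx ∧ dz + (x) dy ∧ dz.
d(omega) = (2*z - 2) dx ∧ dy ∧ dz

For a 2-form omega = sum_{i<j} g_{ij} dx_i ∧ dx_j, the exterior derivative is
  d(omega) = sum_{i<j} d(g_{ij}) ∧ dx_i ∧ dx_j = sum_{i<j, k} (∂g_{ij}/∂x_k) dx_k ∧ dx_i ∧ dx_j.
Expand each term, using dx_k ∧ dx_i ∧ dx_j = sgn(permutation) dx_{(a)} ∧ dx_{(b)} ∧ dx_{(c)} with (a < b < c) sorted:
  d(x^2 - 2*y*z + 3*y) includes (∂/∂y)(x^2 - 2*y*z + 3*y) dy = (3 - 2*z) dy, which multiplied by dx ∧ dz gives (2*z - 3) dx ∧ dy ∧ dz
  d(x) includes (∂/∂x)(x) dx = (1) dx, which multiplied by dy ∧ dz gives (1) dx ∧ dy ∧ dz
Collecting like 3-forms: d(omega) = (2*z - 2) dx ∧ dy ∧ dz.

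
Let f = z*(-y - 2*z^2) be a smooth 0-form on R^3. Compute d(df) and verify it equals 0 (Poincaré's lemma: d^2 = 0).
d(df) = 0

Step 1: df = sum_i (∂f/∂x_i) dx_i = (0) dx + (-z) dy + (-y - 6*z^2) dz.
Step 2: Apply d again. Using the 1-form formula, the coefficient of dx ∧ dy in d(df) is ∂^2 f/∂x ∂y - ∂^2 f/∂y ∂x = (0) - (0) = 0 (equality of mixed partials for smooth f).
Similarly for dx ∧ dz and dy ∧ dz — all coefficients vanish. So d(df) = 0.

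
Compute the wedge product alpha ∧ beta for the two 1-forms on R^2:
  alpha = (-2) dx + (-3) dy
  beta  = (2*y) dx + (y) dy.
alpha ∧ beta = (4*y) dx ∧ dy

Distribute the wedge, using dx_i ∧ dx_j = -dx_j ∧ dx_i and dx_i ∧ dx_i = 0. For each pair (i, j) with i < j, the coefficient of dx_i ∧ dx_j in alpha ∧ beta is (alpha_i * beta_j - alpha_j * beta_i). Collecting: alpha ∧ beta = (4*y) dx ∧ dy.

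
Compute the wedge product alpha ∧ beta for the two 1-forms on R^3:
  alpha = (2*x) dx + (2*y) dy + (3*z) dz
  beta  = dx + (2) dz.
alpha ∧ beta = (4*x - 3*z) dx ∧ dz + (-2*y) dx ∧ dy + (4*y) dy ∧ dz

Distribute the wedge, using dx_i ∧ dx_j = -dx_j ∧ dx_i and dx_i ∧ dx_i = 0. For each pair (i, j) with i < j, the coefficient of dx_i ∧ dx_j in alpha ∧ beta is (alpha_i * beta_j - alpha_j * beta_i). Collecting: alpha ∧ beta = (4*x - 3*z) dx ∧ dz + (-2*y) dx ∧ dy + (4*y) dy ∧ dz.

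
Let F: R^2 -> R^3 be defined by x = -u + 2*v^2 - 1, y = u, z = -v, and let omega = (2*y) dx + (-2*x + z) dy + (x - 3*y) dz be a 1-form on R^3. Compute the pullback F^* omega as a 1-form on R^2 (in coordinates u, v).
F^* omega = (-4*v^2 - v + 2) du + (8*u*v + 4*u - 2*v^2 + 1) dv

Using F^*(f dg) = (f ∘ F) d(g ∘ F), substitute each coordinate x_i by F_i(u, v) in f_i, and replace dx_i by d F_i = (∂F_i/∂u) du + (∂F_i/∂v) dv.
  For the x component: f_1(F) = 2*u; d F_1 = (-1) du + (4*v) dv
  For the y component: f_2(F) = 2*u - 4*v^2 - v + 2; d F_2 = (1) du + (0) dv
  For the z component: f_3(F) = -4*u + 2*v^2 - 1; d F_3 = (0) du + (-1) dv
Combining and collecting du, dv coefficients:
  coeff of du: -4*v^2 - v + 2
  coeff of dv: 8*u*v + 4*u - 2*v^2 + 1
F^* omega = (-4*v^2 - v + 2) du + (8*u*v + 4*u - 2*v^2 + 1) dv.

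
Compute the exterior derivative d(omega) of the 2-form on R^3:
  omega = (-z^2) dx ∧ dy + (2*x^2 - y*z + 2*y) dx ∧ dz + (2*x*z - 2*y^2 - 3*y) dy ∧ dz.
d(omega) = (z - 2) dx ∧ dy ∧ dz

For a 2-form omega = sum_{i<j} g_{ij} dx_i ∧ dx_j, the exterior derivative is
  d(omega) = sum_{i<j} d(g_{ij}) ∧ dx_i ∧ dx_j = sum_{i<j, k} (∂g_{ij}/∂x_k) dx_k ∧ dx_i ∧ dx_j.
Expand each term, using dx_k ∧ dx_i ∧ dx_j = sgn(permutation) dx_{(a)} ∧ dx_{(b)} ∧ dx_{(c)} with (a < b < c) sorted:
  d(-z^2) includes (∂/∂z)(-z^2) dz = (-2*z) dz, which multiplied by dx ∧ dy gives (-2*z) dx ∧ dy ∧ dz
  d(2*x^2 - y*z + 2*y) includes (∂/∂y)(2*x^2 - y*z + 2*y) dy = (2 - z) dy, which multiplied by dx ∧ dz gives (z - 2) dx ∧ dy ∧ dz
  d(2*x*z - 2*y^2 - 3*y) includes (∂/∂x)(2*x*z - 2*y^2 - 3*y) dx = (2*z) dx, which multiplied by dy ∧ dz gives (2*z) dx ∧ dy ∧ dz
Collecting like 3-forms: d(omega) = (z - 2) dx ∧ dy ∧ dz.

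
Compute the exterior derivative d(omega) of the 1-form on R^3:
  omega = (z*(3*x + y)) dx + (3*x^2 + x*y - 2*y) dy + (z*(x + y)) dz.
d(omega) = (6*x + y - z) dx ∧ dy + (-3*x - y + z) dx ∧ dz + (z) dy ∧ dz

For a 1-form omega = sum_i f_i dx_i, the exterior derivative is
  d(omega) = sum_{i < j} (∂f_j/∂x_i - ∂f_i/∂x_j) dx_i ∧ dx_j.
  coefficient of dx ∧ dy: ∂f_2/∂x - ∂f_1/∂y = ∂(3*x^2 + x*y - 2*y)/∂x - ∂(z*(3*x + y))/∂y = 6*x + y - z
  coefficient of dx ∧ dz: ∂f_3/∂x - ∂f_1/∂z = ∂(z*(x + y))/∂x - ∂(z*(3*x + y))/∂z = -3*x - y + z
  coefficient of dy ∧ dz: ∂f_3/∂y - ∂f_2/∂z = ∂(z*(x + y))/∂y - ∂(3*x^2 + x*y - 2*y)/∂z = z
Assembling: d(omega) = (6*x + y - z) dx ∧ dy + (-3*x - y + z) dx ∧ dz + (z) dy ∧ dz.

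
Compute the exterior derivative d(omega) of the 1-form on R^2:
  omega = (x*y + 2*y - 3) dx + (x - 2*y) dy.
d(omega) = (-x - 1) dx ∧ dy

For a 1-form omega = sum_i f_i dx_i, the exterior derivative is
  d(omega) = sum_{i < j} (∂f_j/∂x_i - ∂f_i/∂x_j) dx_i ∧ dx_j.
  coefficient of dx ∧ dy: ∂f_2/∂x - ∂f_1/∂y = ∂(x - 2*y)/∂x - ∂(x*y + 2*y - 3)/∂y = -x - 1
Assembling: d(omega) = (-x - 1) dx ∧ dy.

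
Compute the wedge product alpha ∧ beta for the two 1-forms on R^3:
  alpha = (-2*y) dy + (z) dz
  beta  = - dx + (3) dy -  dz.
alpha ∧ beta = (-2*y) dx ∧ dy + (2*y - 3*z) dy ∧ dz + (z) dx ∧ dz

Distribute the wedge, using dx_i ∧ dx_j = -dx_j ∧ dx_i and dx_i ∧ dx_i = 0. For each pair (i, j) with i < j, the coefficient of dx_i ∧ dx_j in alpha ∧ beta is (alpha_i * beta_j - alpha_j * beta_i). Collecting: alpha ∧ beta = (-2*y) dx ∧ dy + (2*y - 3*z) dy ∧ dz + (z) dx ∧ dz.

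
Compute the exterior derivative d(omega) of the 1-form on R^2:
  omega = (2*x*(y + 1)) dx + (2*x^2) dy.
d(omega) = (2*x) dx ∧ dy

For a 1-form omega = sum_i f_i dx_i, the exterior derivative is
  d(omega) = sum_{i < j} (∂f_j/∂x_i - ∂f_i/∂x_j) dx_i ∧ dx_j.
  coefficient of dx ∧ dy: ∂f_2/∂x - ∂f_1/∂y = ∂(2*x^2)/∂x - ∂(2*x*(y + 1))/∂y = 2*x
Assembling: d(omega) = (2*x) dx ∧ dy.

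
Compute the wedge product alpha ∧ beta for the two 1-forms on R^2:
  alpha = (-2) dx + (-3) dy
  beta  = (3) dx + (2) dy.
alpha ∧ beta = (5) dx ∧ dy

Distribute the wedge, using dx_i ∧ dx_j = -dx_j ∧ dx_i and dx_i ∧ dx_i = 0. For each pair (i, j) with i < j, the coefficient of dx_i ∧ dx_j in alpha ∧ beta is (alpha_i * beta_j - alpha_j * beta_i). Collecting: alpha ∧ beta = (5) dx ∧ dy.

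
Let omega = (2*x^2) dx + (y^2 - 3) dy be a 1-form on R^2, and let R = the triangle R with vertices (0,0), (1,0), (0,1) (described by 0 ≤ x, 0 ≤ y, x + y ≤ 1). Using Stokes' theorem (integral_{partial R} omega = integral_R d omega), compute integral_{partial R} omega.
integral_(partial R) omega = 0

Stokes: integral_partial_R omega = integral_R d omega with d omega = (∂Q/∂x - ∂P/∂y) dx ∧ dy.
  ∂Q/∂x = 0
  ∂P/∂y = 0
  integrand = ∂Q/∂x - ∂P/∂y = 0.
Integrating over R: integral_0^1 integral_0^{1-x} (0) dy dx = 0.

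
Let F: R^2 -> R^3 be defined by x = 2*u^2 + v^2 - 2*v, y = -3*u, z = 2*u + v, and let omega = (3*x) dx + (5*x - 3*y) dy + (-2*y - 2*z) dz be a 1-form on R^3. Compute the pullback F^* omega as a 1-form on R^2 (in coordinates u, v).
F^* omega = (24*u^3 - 30*u^2 + 12*u*v^2 - 24*u*v - 23*u - 15*v^2 + 26*v) du + (12*u^2*v - 12*u^2 + 2*u + 6*v^3 - 18*v^2 + 10*v) dv

Using F^*(f dg) = (f ∘ F) d(g ∘ F), substitute each coordinate x_i by F_i(u, v) in f_i, and replace dx_i by d F_i = (∂F_i/∂u) du + (∂F_i/∂v) dv.
  For the x component: f_1(F) = 6*u^2 + 3*v^2 - 6*v; d F_1 = (4*u) du + (2*v - 2) dv
  For the y component: f_2(F) = 10*u^2 + 9*u + 5*v^2 - 10*v; d F_2 = (-3) du + (0) dv
  For the z component: f_3(F) = 2*u - 2*v; d F_3 = (2) du + (1) dv
Combining and collecting du, dv coefficients:
  coeff of du: 24*u^3 - 30*u^2 + 12*u*v^2 - 24*u*v - 23*u - 15*v^2 + 26*v
  coeff of dv: 12*u^2*v - 12*u^2 + 2*u + 6*v^3 - 18*v^2 + 10*v
F^* omega = (24*u^3 - 30*u^2 + 12*u*v^2 - 24*u*v - 23*u - 15*v^2 + 26*v) du + (12*u^2*v - 12*u^2 + 2*u + 6*v^3 - 18*v^2 + 10*v) dv.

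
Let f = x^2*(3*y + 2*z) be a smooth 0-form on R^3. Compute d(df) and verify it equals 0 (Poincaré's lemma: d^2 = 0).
d(df) = 0

Step 1: df = sum_i (∂f/∂x_i) dx_i = (2*x*(3*y + 2*z)) dx + (3*x^2) dy + (2*x^2) dz.
Step 2: Apply d again. Using the 1-form formula, the coefficient of dx ∧ dy in d(df) is ∂^2 f/∂x ∂y - ∂^2 f/∂y ∂x = (6*x) - (6*x) = 0 (equality of mixed partials for smooth f).
Similarly for dx ∧ dz and dy ∧ dz — all coefficients vanish. So d(df) = 0.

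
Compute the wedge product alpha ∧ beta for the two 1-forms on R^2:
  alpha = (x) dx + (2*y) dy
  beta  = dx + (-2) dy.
alpha ∧ beta = (-2*x - 2*y) dx ∧ dy

Distribute the wedge, using dx_i ∧ dx_j = -dx_j ∧ dx_i and dx_i ∧ dx_i = 0. For each pair (i, j) with i < j, the coefficient of dx_i ∧ dx_j in alpha ∧ beta is (alpha_i * beta_j - alpha_j * beta_i). Collecting: alpha ∧ beta = (-2*x - 2*y) dx ∧ dy.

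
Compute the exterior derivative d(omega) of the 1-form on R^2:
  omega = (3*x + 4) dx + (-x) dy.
d(omega) = (-1) dx ∧ dy

For a 1-form omega = sum_i f_i dx_i, the exterior derivative is
  d(omega) = sum_{i < j} (∂f_j/∂x_i - ∂f_i/∂x_j) dx_i ∧ dx_j.
  coefficient of dx ∧ dy: ∂f_2/∂x - ∂f_1/∂y = ∂(-x)/∂x - ∂(3*x + 4)/∂y = -1
Assembling: d(omega) = (-1) dx ∧ dy.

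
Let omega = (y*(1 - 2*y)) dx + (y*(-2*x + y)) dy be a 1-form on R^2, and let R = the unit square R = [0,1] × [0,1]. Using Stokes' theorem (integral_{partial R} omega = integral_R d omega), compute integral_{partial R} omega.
integral_(partial R) omega = 0

Stokes: integral_partial_R omega = integral_R d omega with d omega = (∂Q/∂x - ∂P/∂y) dx ∧ dy.
  ∂Q/∂x = -2*y
  ∂P/∂y = 1 - 4*y
  integrand = ∂Q/∂x - ∂P/∂y = 2*y - 1.
Integrating over R: integral_0^1 integral_0^1 (2*y - 1) dx dy = 0.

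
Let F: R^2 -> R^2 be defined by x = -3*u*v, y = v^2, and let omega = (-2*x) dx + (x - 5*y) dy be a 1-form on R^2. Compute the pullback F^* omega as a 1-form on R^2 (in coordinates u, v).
F^* omega = (-18*u*v^2) du + (2*v*(-9*u^2 - 3*u*v - 5*v^2)) dv

Using F^*(f dg) = (f ∘ F) d(g ∘ F), substitute each coordinate x_i by F_i(u, v) in f_i, and replace dx_i by d F_i = (∂F_i/∂u) du + (∂F_i/∂v) dv.
  For the x component: f_1(F) = 6*u*v; d F_1 = (-3*v) du + (-3*u) dv
  For the y component: f_2(F) = v*(-3*u - 5*v); d F_2 = (0) du + (2*v) dv
Combining and collecting du, dv coefficients:
  coeff of du: -18*u*v^2
  coeff of dv: 2*v*(-9*u^2 - 3*u*v - 5*v^2)
F^* omega = (-18*u*v^2) du + (2*v*(-9*u^2 - 3*u*v - 5*v^2)) dv.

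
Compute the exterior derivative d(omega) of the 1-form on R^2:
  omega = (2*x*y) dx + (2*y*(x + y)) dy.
d(omega) = (-2*x + 2*y) dx ∧ dy

For a 1-form omega = sum_i f_i dx_i, the exterior derivative is
  d(omega) = sum_{i < j} (∂f_j/∂x_i - ∂f_i/∂x_j) dx_i ∧ dx_j.
  coefficient of dx ∧ dy: ∂f_2/∂x - ∂f_1/∂y = ∂(2*y*(x + y))/∂x - ∂(2*x*y)/∂y = -2*x + 2*y
Assembling: d(omega) = (-2*x + 2*y) dx ∧ dy.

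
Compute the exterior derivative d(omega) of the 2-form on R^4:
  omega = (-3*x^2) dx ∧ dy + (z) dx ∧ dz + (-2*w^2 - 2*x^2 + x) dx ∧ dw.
d(omega) = 0

For a 2-form omega = sum_{i<j} g_{ij} dx_i ∧ dx_j, the exterior derivative is
  d(omega) = sum_{i<j} d(g_{ij}) ∧ dx_i ∧ dx_j = sum_{i<j, k} (∂g_{ij}/∂x_k) dx_k ∧ dx_i ∧ dx_j.
Expand each term, using dx_k ∧ dx_i ∧ dx_j = sgn(permutation) dx_{(a)} ∧ dx_{(b)} ∧ dx_{(c)} with (a < b < c) sorted:

Collecting like 3-forms: d(omega) = 0.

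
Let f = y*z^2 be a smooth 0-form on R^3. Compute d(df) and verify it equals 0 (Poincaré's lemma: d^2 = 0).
d(df) = 0

Step 1: df = sum_i (∂f/∂x_i) dx_i = (0) dx + (z^2) dy + (2*y*z) dz.
Step 2: Apply d again. Using the 1-form formula, the coefficient of dx ∧ dy in d(df) is ∂^2 f/∂x ∂y - ∂^2 f/∂y ∂x = (0) - (0) = 0 (equality of mixed partials for smooth f).
Similarly for dx ∧ dz and dy ∧ dz — all coefficients vanish. So d(df) = 0.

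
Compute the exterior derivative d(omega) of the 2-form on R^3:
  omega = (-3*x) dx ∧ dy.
d(omega) = 0

For a 2-form omega = sum_{i<j} g_{ij} dx_i ∧ dx_j, the exterior derivative is
  d(omega) = sum_{i<j} d(g_{ij}) ∧ dx_i ∧ dx_j = sum_{i<j, k} (∂g_{ij}/∂x_k) dx_k ∧ dx_i ∧ dx_j.
Expand each term, using dx_k ∧ dx_i ∧ dx_j = sgn(permutation) dx_{(a)} ∧ dx_{(b)} ∧ dx_{(c)} with (a < b < c) sorted:

Collecting like 3-forms: d(omega) = 0.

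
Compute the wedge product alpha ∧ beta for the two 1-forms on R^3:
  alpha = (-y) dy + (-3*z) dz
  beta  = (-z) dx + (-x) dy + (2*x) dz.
alpha ∧ beta = (-y*z) dx ∧ dy + (-x*(2*y + 3*z)) dy ∧ dz + (-3*z^2) dx ∧ dz

Distribute the wedge, using dx_i ∧ dx_j = -dx_j ∧ dx_i and dx_i ∧ dx_i = 0. For each pair (i, j) with i < j, the coefficient of dx_i ∧ dx_j in alpha ∧ beta is (alpha_i * beta_j - alpha_j * beta_i). Collecting: alpha ∧ beta = (-y*z) dx ∧ dy + (-x*(2*y + 3*z)) dy ∧ dz + (-3*z^2) dx ∧ dz.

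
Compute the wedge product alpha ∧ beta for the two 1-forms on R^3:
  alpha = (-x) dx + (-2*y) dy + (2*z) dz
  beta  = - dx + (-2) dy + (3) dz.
alpha ∧ beta = (2*x - 2*y) dx ∧ dy + (-3*x + 2*z) dx ∧ dz + (-6*y + 4*z) dy ∧ dz

Distribute the wedge, using dx_i ∧ dx_j = -dx_j ∧ dx_i and dx_i ∧ dx_i = 0. For each pair (i, j) with i < j, the coefficient of dx_i ∧ dx_j in alpha ∧ beta is (alpha_i * beta_j - alpha_j * beta_i). Collecting: alpha ∧ beta = (2*x - 2*y) dx ∧ dy + (-3*x + 2*z) dx ∧ dz + (-6*y + 4*z) dy ∧ dz.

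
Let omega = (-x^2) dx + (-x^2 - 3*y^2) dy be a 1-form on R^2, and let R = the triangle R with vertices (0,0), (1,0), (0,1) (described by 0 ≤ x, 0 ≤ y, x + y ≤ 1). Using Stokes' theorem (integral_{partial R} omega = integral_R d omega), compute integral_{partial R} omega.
integral_(partial R) omega = -1/3

Stokes: integral_partial_R omega = integral_R d omega with d omega = (∂Q/∂x - ∂P/∂y) dx ∧ dy.
  ∂Q/∂x = -2*x
  ∂P/∂y = 0
  integrand = ∂Q/∂x - ∂P/∂y = -2*x.
Integrating over R: integral_0^1 integral_0^{1-x} (-2*x) dy dx = -1/3.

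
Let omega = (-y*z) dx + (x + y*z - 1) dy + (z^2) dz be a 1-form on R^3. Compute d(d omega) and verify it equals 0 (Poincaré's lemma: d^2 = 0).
d(d omega) = 0

Step 1: d omega = sum_{i<j} (∂f_j/∂x_i - ∂f_i/∂x_j) dx_i ∧ dx_j:
  coeff of dx ∧ dy: z + 1
  coeff of dx ∧ dz: y
  coeff of dy ∧ dz: -y
Step 2: Apply d again to each 2-form coefficient. The only possible 3-form in R^3 is dx ∧ dy ∧ dz, with coefficient
  ∂(coeff of dy∧dz)/∂x - ∂(coeff of dx∧dz)/∂y + ∂(coeff of dx∧dy)/∂z
  = ∂/∂x (-y) - ∂/∂y (y) + ∂/∂z (z + 1).
Each of these terms simplifies to sums of mixed partials that cancel in pairs. The result is 0 (by equality of mixed partials for smooth functions — Schwarz / Clairaut).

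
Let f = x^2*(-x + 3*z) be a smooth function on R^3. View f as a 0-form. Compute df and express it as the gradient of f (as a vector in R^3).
df = (3*x*(-x + 2*z)) dx + (0) dy + (3*x^2) dz; grad f = (3*x*(-x + 2*z), 0, 3*x^2)

For a 0-form f, d f = (∂f/∂x) dx + (∂f/∂y) dy + (∂f/∂z) dz. The components of the vector representation are exactly the entries of grad f in Cartesian coordinates:
  ∂f/∂x = 3*x*(-x + 2*z)
  ∂f/∂y = 0
  ∂f/∂z = 3*x^2.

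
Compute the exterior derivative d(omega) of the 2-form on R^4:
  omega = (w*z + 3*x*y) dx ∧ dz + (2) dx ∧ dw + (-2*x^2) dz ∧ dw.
d(omega) = (-3*x) dx ∧ dy ∧ dz + (-4*x + z) dx ∧ dz ∧ dw

For a 2-form omega = sum_{i<j} g_{ij} dx_i ∧ dx_j, the exterior derivative is
  d(omega) = sum_{i<j} d(g_{ij}) ∧ dx_i ∧ dx_j = sum_{i<j, k} (∂g_{ij}/∂x_k) dx_k ∧ dx_i ∧ dx_j.
Expand each term, using dx_k ∧ dx_i ∧ dx_j = sgn(permutation) dx_{(a)} ∧ dx_{(b)} ∧ dx_{(c)} with (a < b < c) sorted:
  d(w*z + 3*x*y) includes (∂/∂y)(w*z + 3*x*y) dy = (3*x) dy, which multiplied by dx ∧ dz gives (-3*x) dx ∧ dy ∧ dz
  d(w*z + 3*x*y) includes (∂/∂w)(w*z + 3*x*y) dw = (z) dw, which multiplied by dx ∧ dz gives (z) dx ∧ dz ∧ dw
  d(-2*x^2) includes (∂/∂x)(-2*x^2) dx = (-4*x) dx, which multiplied by dz ∧ dw gives (-4*x) dx ∧ dz ∧ dw
Collecting like 3-forms: d(omega) = (-3*x) dx ∧ dy ∧ dz + (-4*x + z) dx ∧ dz ∧ dw.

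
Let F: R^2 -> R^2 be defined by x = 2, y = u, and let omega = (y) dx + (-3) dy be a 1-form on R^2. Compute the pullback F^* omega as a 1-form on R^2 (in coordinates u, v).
F^* omega = (-3) du

Using F^*(f dg) = (f ∘ F) d(g ∘ F), substitute each coordinate x_i by F_i(u, v) in f_i, and replace dx_i by d F_i = (∂F_i/∂u) du + (∂F_i/∂v) dv.
  For the x component: f_1(F) = u; d F_1 = (0) du + (0) dv
  For the y component: f_2(F) = -3; d F_2 = (1) du + (0) dv
Combining and collecting du, dv coefficients:
  coeff of du: -3
  coeff of dv: 0
F^* omega = (-3) du.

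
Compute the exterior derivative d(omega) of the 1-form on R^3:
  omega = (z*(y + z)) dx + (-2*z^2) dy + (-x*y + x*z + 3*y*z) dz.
d(omega) = (-z) dx ∧ dy + (-2*y - z) dx ∧ dz + (-x + 7*z) dy ∧ dz

For a 1-form omega = sum_i f_i dx_i, the exterior derivative is
  d(omega) = sum_{i < j} (∂f_j/∂x_i - ∂f_i/∂x_j) dx_i ∧ dx_j.
  coefficient of dx ∧ dy: ∂f_2/∂x - ∂f_1/∂y = ∂(-2*z^2)/∂x - ∂(z*(y + z))/∂y = -z
  coefficient of dx ∧ dz: ∂f_3/∂x - ∂f_1/∂z = ∂(-x*y + x*z + 3*y*z)/∂x - ∂(z*(y + z))/∂z = -2*y - z
  coefficient of dy ∧ dz: ∂f_3/∂y - ∂f_2/∂z = ∂(-x*y + x*z + 3*y*z)/∂y - ∂(-2*z^2)/∂z = -x + 7*z
Assembling: d(omega) = (-z) dx ∧ dy + (-2*y - z) dx ∧ dz + (-x + 7*z) dy ∧ dz.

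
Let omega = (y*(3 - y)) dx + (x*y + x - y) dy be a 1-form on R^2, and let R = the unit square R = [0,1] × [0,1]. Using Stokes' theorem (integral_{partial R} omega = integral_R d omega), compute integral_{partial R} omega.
integral_(partial R) omega = -1/2

Stokes: integral_partial_R omega = integral_R d omega with d omega = (∂Q/∂x - ∂P/∂y) dx ∧ dy.
  ∂Q/∂x = y + 1
  ∂P/∂y = 3 - 2*y
  integrand = ∂Q/∂x - ∂P/∂y = 3*y - 2.
Integrating over R: integral_0^1 integral_0^1 (3*y - 2) dx dy = -1/2.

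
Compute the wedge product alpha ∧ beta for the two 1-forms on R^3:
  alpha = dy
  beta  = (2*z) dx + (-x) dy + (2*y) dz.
alpha ∧ beta = (-2*z) dx ∧ dy + (2*y) dy ∧ dz

Distribute the wedge, using dx_i ∧ dx_j = -dx_j ∧ dx_i and dx_i ∧ dx_i = 0. For each pair (i, j) with i < j, the coefficient of dx_i ∧ dx_j in alpha ∧ beta is (alpha_i * beta_j - alpha_j * beta_i). Collecting: alpha ∧ beta = (-2*z) dx ∧ dy + (2*y) dy ∧ dz.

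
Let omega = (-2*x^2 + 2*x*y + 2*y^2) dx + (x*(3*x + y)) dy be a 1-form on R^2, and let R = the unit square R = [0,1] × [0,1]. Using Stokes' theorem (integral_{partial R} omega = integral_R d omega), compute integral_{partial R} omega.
integral_(partial R) omega = 1/2

Stokes: integral_partial_R omega = integral_R d omega with d omega = (∂Q/∂x - ∂P/∂y) dx ∧ dy.
  ∂Q/∂x = 6*x + y
  ∂P/∂y = 2*x + 4*y
  integrand = ∂Q/∂x - ∂P/∂y = 4*x - 3*y.
Integrating over R: integral_0^1 integral_0^1 (4*x - 3*y) dx dy = 1/2.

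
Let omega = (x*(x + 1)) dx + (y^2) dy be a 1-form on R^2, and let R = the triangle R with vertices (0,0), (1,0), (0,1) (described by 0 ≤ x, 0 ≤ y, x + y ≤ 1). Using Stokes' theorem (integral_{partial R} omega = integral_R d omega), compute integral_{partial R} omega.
integral_(partial R) omega = 0

Stokes: integral_partial_R omega = integral_R d omega with d omega = (∂Q/∂x - ∂P/∂y) dx ∧ dy.
  ∂Q/∂x = 0
  ∂P/∂y = 0
  integrand = ∂Q/∂x - ∂P/∂y = 0.
Integrating over R: integral_0^1 integral_0^{1-x} (0) dy dx = 0.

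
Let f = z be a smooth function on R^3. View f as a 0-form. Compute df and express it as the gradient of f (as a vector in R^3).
df = (0) dx + (0) dy + (1) dz; grad f = (0, 0, 1)

For a 0-form f, d f = (∂f/∂x) dx + (∂f/∂y) dy + (∂f/∂z) dz. The components of the vector representation are exactly the entries of grad f in Cartesian coordinates:
  ∂f/∂x = 0
  ∂f/∂y = 0
  ∂f/∂z = 1.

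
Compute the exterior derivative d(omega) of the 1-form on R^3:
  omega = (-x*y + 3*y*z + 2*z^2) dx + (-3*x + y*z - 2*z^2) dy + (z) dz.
d(omega) = (x - 3*z - 3) dx ∧ dy + (-3*y - 4*z) dx ∧ dz + (-y + 4*z) dy ∧ dz

For a 1-form omega = sum_i f_i dx_i, the exterior derivative is
  d(omega) = sum_{i < j} (∂f_j/∂x_i - ∂f_i/∂x_j) dx_i ∧ dx_j.
  coefficient of dx ∧ dy: ∂f_2/∂x - ∂f_1/∂y = ∂(-3*x + y*z - 2*z^2)/∂x - ∂(-x*y + 3*y*z + 2*z^2)/∂y = x - 3*z - 3
  coefficient of dx ∧ dz: ∂f_3/∂x - ∂f_1/∂z = ∂(z)/∂x - ∂(-x*y + 3*y*z + 2*z^2)/∂z = -3*y - 4*z
  coefficient of dy ∧ dz: ∂f_3/∂y - ∂f_2/∂z = ∂(z)/∂y - ∂(-3*x + y*z - 2*z^2)/∂z = -y + 4*z
Assembling: d(omega) = (x - 3*z - 3) dx ∧ dy + (-3*y - 4*z) dx ∧ dz + (-y + 4*z) dy ∧ dz.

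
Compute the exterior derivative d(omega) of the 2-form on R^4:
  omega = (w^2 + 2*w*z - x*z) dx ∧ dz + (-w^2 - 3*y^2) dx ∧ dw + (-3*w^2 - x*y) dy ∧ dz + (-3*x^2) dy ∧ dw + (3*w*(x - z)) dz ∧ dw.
d(omega) = (5*w + 2*z) dx ∧ dz ∧ dw + (-6*x + 6*y) dx ∧ dy ∧ dw + (-y) dx ∧ dy ∧ dz + (-6*w) dy ∧ dz ∧ dw

For a 2-form omega = sum_{i<j} g_{ij} dx_i ∧ dx_j, the exterior derivative is
  d(omega) = sum_{i<j} d(g_{ij}) ∧ dx_i ∧ dx_j = sum_{i<j, k} (∂g_{ij}/∂x_k) dx_k ∧ dx_i ∧ dx_j.
Expand each term, using dx_k ∧ dx_i ∧ dx_j = sgn(permutation) dx_{(a)} ∧ dx_{(b)} ∧ dx_{(c)} with (a < b < c) sorted:
  d(w^2 + 2*w*z - x*z) includes (∂/∂w)(w^2 + 2*w*z - x*z) dw = (2*w + 2*z) dw, which multiplied by dx ∧ dz gives (2*w + 2*z) dx ∧ dz ∧ dw
  d(-w^2 - 3*y^2) includes (∂/∂y)(-w^2 - 3*y^2) dy = (-6*y) dy, which multiplied by dx ∧ dw gives (6*y) dx ∧ dy ∧ dw
  d(-3*w^2 - x*y) includes (∂/∂x)(-3*w^2 - x*y) dx = (-y) dx, which multiplied by dy ∧ dz gives (-y) dx ∧ dy ∧ dz
  d(-3*w^2 - x*y) includes (∂/∂w)(-3*w^2 - x*y) dw = (-6*w) dw, which multiplied by dy ∧ dz gives (-6*w) dy ∧ dz ∧ dw
  d(-3*x^2) includes (∂/∂x)(-3*x^2) dx = (-6*x) dx, which multiplied by dy ∧ dw gives (-6*x) dx ∧ dy ∧ dw
  d(3*w*(x - z)) includes (∂/∂x)(3*w*(x - z)) dx = (3*w) dx, which multiplied by dz ∧ dw gives (3*w) dx ∧ dz ∧ dw
Collecting like 3-forms: d(omega) = (5*w + 2*z) dx ∧ dz ∧ dw + (-6*x + 6*y) dx ∧ dy ∧ dw + (-y) dx ∧ dy ∧ dz + (-6*w) dy ∧ dz ∧ dw.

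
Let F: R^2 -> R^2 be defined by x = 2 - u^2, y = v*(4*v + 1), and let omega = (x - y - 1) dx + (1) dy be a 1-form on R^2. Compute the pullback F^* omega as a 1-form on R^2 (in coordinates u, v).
F^* omega = (2*u*(u^2 + 4*v^2 + v - 1)) du + (8*v + 1) dv

Using F^*(f dg) = (f ∘ F) d(g ∘ F), substitute each coordinate x_i by F_i(u, v) in f_i, and replace dx_i by d F_i = (∂F_i/∂u) du + (∂F_i/∂v) dv.
  For the x component: f_1(F) = -u^2 - 4*v^2 - v + 1; d F_1 = (-2*u) du + (0) dv
  For the y component: f_2(F) = 1; d F_2 = (0) du + (8*v + 1) dv
Combining and collecting du, dv coefficients:
  coeff of du: 2*u*(u^2 + 4*v^2 + v - 1)
  coeff of dv: 8*v + 1
F^* omega = (2*u*(u^2 + 4*v^2 + v - 1)) du + (8*v + 1) dv.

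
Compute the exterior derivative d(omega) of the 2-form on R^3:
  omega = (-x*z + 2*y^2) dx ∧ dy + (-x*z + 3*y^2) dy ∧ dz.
d(omega) = (-x - z) dx ∧ dy ∧ dz

For a 2-form omega = sum_{i<j} g_{ij} dx_i ∧ dx_j, the exterior derivative is
  d(omega) = sum_{i<j} d(g_{ij}) ∧ dx_i ∧ dx_j = sum_{i<j, k} (∂g_{ij}/∂x_k) dx_k ∧ dx_i ∧ dx_j.
Expand each term, using dx_k ∧ dx_i ∧ dx_j = sgn(permutation) dx_{(a)} ∧ dx_{(b)} ∧ dx_{(c)} with (a < b < c) sorted:
  d(-x*z + 2*y^2) includes (∂/∂z)(-x*z + 2*y^2) dz = (-x) dz, which multiplied by dx ∧ dy gives (-x) dx ∧ dy ∧ dz
  d(-x*z + 3*y^2) includes (∂/∂x)(-x*z + 3*y^2) dx = (-z) dx, which multiplied by dy ∧ dz gives (-z) dx ∧ dy ∧ dz
Collecting like 3-forms: d(omega) = (-x - z) dx ∧ dy ∧ dz.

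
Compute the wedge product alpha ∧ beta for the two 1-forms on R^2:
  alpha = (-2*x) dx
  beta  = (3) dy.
alpha ∧ beta = (-6*x) dx ∧ dy

Distribute the wedge, using dx_i ∧ dx_j = -dx_j ∧ dx_i and dx_i ∧ dx_i = 0. For each pair (i, j) with i < j, the coefficient of dx_i ∧ dx_j in alpha ∧ beta is (alpha_i * beta_j - alpha_j * beta_i). Collecting: alpha ∧ beta = (-6*x) dx ∧ dy.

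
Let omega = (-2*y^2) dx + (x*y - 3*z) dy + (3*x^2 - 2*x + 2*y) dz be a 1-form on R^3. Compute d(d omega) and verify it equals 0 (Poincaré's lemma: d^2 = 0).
d(d omega) = 0

Step 1: d omega = sum_{i<j} (∂f_j/∂x_i - ∂f_i/∂x_j) dx_i ∧ dx_j:
  coeff of dx ∧ dy: 5*y
  coeff of dx ∧ dz: 6*x - 2
  coeff of dy ∧ dz: 5
Step 2: Apply d again to each 2-form coefficient. The only possible 3-form in R^3 is dx ∧ dy ∧ dz, with coefficient
  ∂(coeff of dy∧dz)/∂x - ∂(coeff of dx∧dz)/∂y + ∂(coeff of dx∧dy)/∂z
  = ∂/∂x (5) - ∂/∂y (6*x - 2) + ∂/∂z (5*y).
Each of these terms simplifies to sums of mixed partials that cancel in pairs. The result is 0 (by equality of mixed partials for smooth functions — Schwarz / Clairaut).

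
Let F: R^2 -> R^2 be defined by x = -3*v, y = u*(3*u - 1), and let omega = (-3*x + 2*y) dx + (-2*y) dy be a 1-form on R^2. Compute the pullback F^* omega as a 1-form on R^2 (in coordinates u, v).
F^* omega = (2*u*(-18*u^2 + 9*u - 1)) du + (-18*u^2 + 6*u - 27*v) dv

Using F^*(f dg) = (f ∘ F) d(g ∘ F), substitute each coordinate x_i by F_i(u, v) in f_i, and replace dx_i by d F_i = (∂F_i/∂u) du + (∂F_i/∂v) dv.
  For the x component: f_1(F) = 6*u^2 - 2*u + 9*v; d F_1 = (0) du + (-3) dv
  For the y component: f_2(F) = 2*u*(1 - 3*u); d F_2 = (6*u - 1) du + (0) dv
Combining and collecting du, dv coefficients:
  coeff of du: 2*u*(-18*u^2 + 9*u - 1)
  coeff of dv: -18*u^2 + 6*u - 27*v
F^* omega = (2*u*(-18*u^2 + 9*u - 1)) du + (-18*u^2 + 6*u - 27*v) dv.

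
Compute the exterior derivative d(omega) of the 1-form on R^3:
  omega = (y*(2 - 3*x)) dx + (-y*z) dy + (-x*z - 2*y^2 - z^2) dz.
d(omega) = (3*x - 2) dx ∧ dy + (-z) dx ∧ dz + (-3*y) dy ∧ dz

For a 1-form omega = sum_i f_i dx_i, the exterior derivative is
  d(omega) = sum_{i < j} (∂f_j/∂x_i - ∂f_i/∂x_j) dx_i ∧ dx_j.
  coefficient of dx ∧ dy: ∂f_2/∂x - ∂f_1/∂y = ∂(-y*z)/∂x - ∂(y*(2 - 3*x))/∂y = 3*x - 2
  coefficient of dx ∧ dz: ∂f_3/∂x - ∂f_1/∂z = ∂(-x*z - 2*y^2 - z^2)/∂x - ∂(y*(2 - 3*x))/∂z = -z
  coefficient of dy ∧ dz: ∂f_3/∂y - ∂f_2/∂z = ∂(-x*z - 2*y^2 - z^2)/∂y - ∂(-y*z)/∂z = -3*y
Assembling: d(omega) = (3*x - 2) dx ∧ dy + (-z) dx ∧ dz + (-3*y) dy ∧ dz.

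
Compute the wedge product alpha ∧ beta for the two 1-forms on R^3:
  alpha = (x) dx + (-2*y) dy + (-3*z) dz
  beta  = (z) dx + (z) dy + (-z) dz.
alpha ∧ beta = (z*(x + 2*y)) dx ∧ dy + (z*(-x + 3*z)) dx ∧ dz + (z*(2*y + 3*z)) dy ∧ dz

Distribute the wedge, using dx_i ∧ dx_j = -dx_j ∧ dx_i and dx_i ∧ dx_i = 0. For each pair (i, j) with i < j, the coefficient of dx_i ∧ dx_j in alpha ∧ beta is (alpha_i * beta_j - alpha_j * beta_i). Collecting: alpha ∧ beta = (z*(x + 2*y)) dx ∧ dy + (z*(-x + 3*z)) dx ∧ dz + (z*(2*y + 3*z)) dy ∧ dz.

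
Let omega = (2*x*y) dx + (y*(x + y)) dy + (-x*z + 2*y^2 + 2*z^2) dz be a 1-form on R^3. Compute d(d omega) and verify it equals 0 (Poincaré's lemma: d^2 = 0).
d(d omega) = 0

Step 1: d omega = sum_{i<j} (∂f_j/∂x_i - ∂f_i/∂x_j) dx_i ∧ dx_j:
  coeff of dx ∧ dy: -2*x + y
  coeff of dx ∧ dz: -z
  coeff of dy ∧ dz: 4*y
Step 2: Apply d again to each 2-form coefficient. The only possible 3-form in R^3 is dx ∧ dy ∧ dz, with coefficient
  ∂(coeff of dy∧dz)/∂x - ∂(coeff of dx∧dz)/∂y + ∂(coeff of dx∧dy)/∂z
  = ∂/∂x (4*y) - ∂/∂y (-z) + ∂/∂z (-2*x + y).
Each of these terms simplifies to sums of mixed partials that cancel in pairs. The result is 0 (by equality of mixed partials for smooth functions — Schwarz / Clairaut).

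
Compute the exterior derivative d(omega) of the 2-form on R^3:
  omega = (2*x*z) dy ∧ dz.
d(omega) = (2*z) dx ∧ dy ∧ dz

For a 2-form omega = sum_{i<j} g_{ij} dx_i ∧ dx_j, the exterior derivative is
  d(omega) = sum_{i<j} d(g_{ij}) ∧ dx_i ∧ dx_j = sum_{i<j, k} (∂g_{ij}/∂x_k) dx_k ∧ dx_i ∧ dx_j.
Expand each term, using dx_k ∧ dx_i ∧ dx_j = sgn(permutation) dx_{(a)} ∧ dx_{(b)} ∧ dx_{(c)} with (a < b < c) sorted:
  d(2*x*z) includes (∂/∂x)(2*x*z) dx = (2*z) dx, which multiplied by dy ∧ dz gives (2*z) dx ∧ dy ∧ dz
Collecting like 3-forms: d(omega) = (2*z) dx ∧ dy ∧ dz.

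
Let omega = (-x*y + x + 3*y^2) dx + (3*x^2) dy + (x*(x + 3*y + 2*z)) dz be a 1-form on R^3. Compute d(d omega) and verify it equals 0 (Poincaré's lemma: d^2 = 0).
d(d omega) = 0

Step 1: d omega = sum_{i<j} (∂f_j/∂x_i - ∂f_i/∂x_j) dx_i ∧ dx_j:
  coeff of dx ∧ dy: 7*x - 6*y
  coeff of dx ∧ dz: 2*x + 3*y + 2*z
  coeff of dy ∧ dz: 3*x
Step 2: Apply d again to each 2-form coefficient. The only possible 3-form in R^3 is dx ∧ dy ∧ dz, with coefficient
  ∂(coeff of dy∧dz)/∂x - ∂(coeff of dx∧dz)/∂y + ∂(coeff of dx∧dy)/∂z
  = ∂/∂x (3*x) - ∂/∂y (2*x + 3*y + 2*z) + ∂/∂z (7*x - 6*y).
Each of these terms simplifies to sums of mixed partials that cancel in pairs. The result is 0 (by equality of mixed partials for smooth functions — Schwarz / Clairaut).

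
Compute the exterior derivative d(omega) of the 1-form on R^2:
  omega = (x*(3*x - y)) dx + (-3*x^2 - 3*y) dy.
d(omega) = (-5*x) dx ∧ dy

For a 1-form omega = sum_i f_i dx_i, the exterior derivative is
  d(omega) = sum_{i < j} (∂f_j/∂x_i - ∂f_i/∂x_j) dx_i ∧ dx_j.
  coefficient of dx ∧ dy: ∂f_2/∂x - ∂f_1/∂y = ∂(-3*x^2 - 3*y)/∂x - ∂(x*(3*x - y))/∂y = -5*x
Assembling: d(omega) = (-5*x) dx ∧ dy.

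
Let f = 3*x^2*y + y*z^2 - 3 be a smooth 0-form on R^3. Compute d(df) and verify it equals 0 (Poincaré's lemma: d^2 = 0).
d(df) = 0

Step 1: df = sum_i (∂f/∂x_i) dx_i = (6*x*y) dx + (3*x^2 + z^2) dy + (2*y*z) dz.
Step 2: Apply d again. Using the 1-form formula, the coefficient of dx ∧ dy in d(df) is ∂^2 f/∂x ∂y - ∂^2 f/∂y ∂x = (6*x) - (6*x) = 0 (equality of mixed partials for smooth f).
Similarly for dx ∧ dz and dy ∧ dz — all coefficients vanish. So d(df) = 0.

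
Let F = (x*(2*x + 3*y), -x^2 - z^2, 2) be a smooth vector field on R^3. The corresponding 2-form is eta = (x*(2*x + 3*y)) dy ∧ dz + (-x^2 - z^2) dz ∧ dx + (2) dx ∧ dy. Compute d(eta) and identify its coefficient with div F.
d(eta) = (4*x + 3*y) dx ∧ dy ∧ dz; div F = 4*x + 3*y

For a 2-form in R^3 of the form above, applying d gives a 3-form with coefficient ∂P/∂x + ∂Q/∂y + ∂R/∂z:
  ∂P/∂x = 4*x + 3*y
  ∂Q/∂y = 0
  ∂R/∂z = 0
Sum = 4*x + 3*y, which is exactly div F.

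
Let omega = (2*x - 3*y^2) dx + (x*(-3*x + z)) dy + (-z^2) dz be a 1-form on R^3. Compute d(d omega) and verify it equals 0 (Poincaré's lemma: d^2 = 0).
d(d omega) = 0

Step 1: d omega = sum_{i<j} (∂f_j/∂x_i - ∂f_i/∂x_j) dx_i ∧ dx_j:
  coeff of dx ∧ dy: -6*x + 6*y + z
  coeff of dx ∧ dz: 0
  coeff of dy ∧ dz: -x
Step 2: Apply d again to each 2-form coefficient. The only possible 3-form in R^3 is dx ∧ dy ∧ dz, with coefficient
  ∂(coeff of dy∧dz)/∂x - ∂(coeff of dx∧dz)/∂y + ∂(coeff of dx∧dy)/∂z
  = ∂/∂x (-x) - ∂/∂y (0) + ∂/∂z (-6*x + 6*y + z).
Each of these terms simplifies to sums of mixed partials that cancel in pairs. The result is 0 (by equality of mixed partials for smooth functions — Schwarz / Clairaut).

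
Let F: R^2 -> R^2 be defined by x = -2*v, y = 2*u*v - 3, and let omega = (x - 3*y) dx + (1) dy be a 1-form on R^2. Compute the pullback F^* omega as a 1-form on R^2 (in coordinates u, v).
F^* omega = (2*v) du + (12*u*v + 2*u + 4*v - 18) dv

Using F^*(f dg) = (f ∘ F) d(g ∘ F), substitute each coordinate x_i by F_i(u, v) in f_i, and replace dx_i by d F_i = (∂F_i/∂u) du + (∂F_i/∂v) dv.
  For the x component: f_1(F) = -6*u*v - 2*v + 9; d F_1 = (0) du + (-2) dv
  For the y component: f_2(F) = 1; d F_2 = (2*v) du + (2*u) dv
Combining and collecting du, dv coefficients:
  coeff of du: 2*v
  coeff of dv: 12*u*v + 2*u + 4*v - 18
F^* omega = (2*v) du + (12*u*v + 2*u + 4*v - 18) dv.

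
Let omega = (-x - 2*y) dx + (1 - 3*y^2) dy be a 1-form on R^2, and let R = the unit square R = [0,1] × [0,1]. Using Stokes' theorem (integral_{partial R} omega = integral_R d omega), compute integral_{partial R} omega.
integral_(partial R) omega = 2

Stokes: integral_partial_R omega = integral_R d omega with d omega = (∂Q/∂x - ∂P/∂y) dx ∧ dy.
  ∂Q/∂x = 0
  ∂P/∂y = -2
  integrand = ∂Q/∂x - ∂P/∂y = 2.
Integrating over R: integral_0^1 integral_0^1 (2) dx dy = 2.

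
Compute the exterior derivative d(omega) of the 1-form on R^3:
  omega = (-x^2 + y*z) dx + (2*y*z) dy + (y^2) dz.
d(omega) = (-z) dx ∧ dy + (-y) dx ∧ dz

For a 1-form omega = sum_i f_i dx_i, the exterior derivative is
  d(omega) = sum_{i < j} (∂f_j/∂x_i - ∂f_i/∂x_j) dx_i ∧ dx_j.
  coefficient of dx ∧ dy: ∂f_2/∂x - ∂f_1/∂y = ∂(2*y*z)/∂x - ∂(-x^2 + y*z)/∂y = -z
  coefficient of dx ∧ dz: ∂f_3/∂x - ∂f_1/∂z = ∂(y^2)/∂x - ∂(-x^2 + y*z)/∂z = -y
Assembling: d(omega) = (-z) dx ∧ dy + (-y) dx ∧ dz.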